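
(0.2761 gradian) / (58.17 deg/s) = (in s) 1 gradian = 0.015707963 rad, so 0.2761 gradian = 0.2761 * 0.015707963 = 0.0043369687 rad. 1 deg/s = 0.017453293 rad/s, so 58.17 deg/s = 58.17 * 0.017453293 = 1.015258 rad/s. Combine: 0.0043369687 rad / 1.015258 rad/s = 0.0042717896 s. Result: 0.0042717896 s ≈ 0.004272 s (4 s.f.). Final answer: 0.004272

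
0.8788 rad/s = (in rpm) 8.392. Check: 1 rpm = 0.10471976 rad/s, so 0.8788 rad/s = 0.8788 / 0.10471976 = 8.3919218 rpm ≈ 8.392 rpm (4 s.f.).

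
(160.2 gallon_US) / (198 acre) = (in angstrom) 1 gallon_US = 0.0037854118 m^3, so 160.2 gallon_US = 160.2 * 0.0037854118 = 0.60642297 m^3. 1 acre = 4046.8564 m^2, so 198 acre = 198 * 4046.8564 = 801277.57 m^2. Combine: 0.60642297 m^3 / 801277.57 m^2 = 7.5682009e-07 m. 1 angstrom = 1e-10 m, so 7.5682009e-07 m = 7.5682009e-07 / 1e-10 = 7568.2009 angstrom ≈ 7568 angstrom (4 s.f.). Final answer: 7568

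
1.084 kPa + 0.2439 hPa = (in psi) 0.1608. Check: 1 kPa = 1000 Pa, so 1.084 kPa = 1.084 * 1000 = 1084 Pa. 1 hPa = 100 Pa, so 0.2439 hPa = 0.2439 * 100 = 24.39 Pa. Sum: 1084 + 24.39 = 1108.39 Pa. 1 psi = 6894.7573 Pa, so 1108.39 Pa = 1108.39 / 6894.7573 = 0.16075838 psi ≈ 0.1608 psi (4 s.f.).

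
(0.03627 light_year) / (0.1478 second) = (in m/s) 1 light_year = 9.4607305e+15 m, so 0.03627 light_year = 0.03627 * 9.4607305e+15 = 3.4314069e+14 m. 0.1478 second = 0.1478 s. Combine: 3.4314069e+14 m / 0.1478 s = 2.3216556e+15 m/s. Result: 2.3216556e+15 m/s ≈ 2.322e+15 m/s (4 s.f.). Final answer: 2.322e+15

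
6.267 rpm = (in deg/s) 37.6. Check: 1 rpm = 0.10471976 rad/s, so 6.267 rpm = 6.267 * 0.10471976 = 0.65627871 rad/s. 1 deg/s = 0.017453293 rad/s, so 0.65627871 rad/s = 0.65627871 / 0.017453293 = 37.602 deg/s ≈ 37.6 deg/s (4 s.f.).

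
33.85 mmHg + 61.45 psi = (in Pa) 1 mmHg = 133.32237 Pa, so 33.85 mmHg = 33.85 * 133.32237 = 4512.9622 Pa. 1 psi = 6894.7573 Pa, so 61.45 psi = 61.45 * 6894.7573 = 423682.84 Pa. Sum: 4512.9622 + 423682.84 = 428195.8 Pa. Result: 428195.8 Pa ≈ 4.282e+05 Pa (4 s.f.). Final answer: 4.282e+05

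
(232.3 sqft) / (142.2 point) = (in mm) 4.302e+05. Check: 1 sqft = 0.09290304 m^2, so 232.3 sqft = 232.3 * 0.09290304 = 21.581376 m^2. 1 point = 0.00035277778 m, so 142.2 point = 142.2 * 0.00035277778 = 0.050165 m. Combine: 21.581376 m^2 / 0.050165 m = 430.20784 m. 1 mm = 0.001 m, so 430.20784 m = 430.20784 / 0.001 = 430207.84 mm ≈ 4.302e+05 mm (4 s.f.).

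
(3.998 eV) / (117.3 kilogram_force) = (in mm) 5.568e-19. Check: 1 eV = 1.6021766e-19 J, so 3.998 eV = 3.998 * 1.6021766e-19 = 6.4055022e-19 J. 1 kilogram_force = 9.80665 N, so 117.3 kilogram_force = 117.3 * 9.80665 = 1150.32 N. Combine: 6.4055022e-19 J / 1150.32 N = 5.5684522e-22 m. 1 mm = 0.001 m, so 5.5684522e-22 m = 5.5684522e-22 / 0.001 = 5.5684522e-19 mm ≈ 5.568e-19 mm (4 s.f.).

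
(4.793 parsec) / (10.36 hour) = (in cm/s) 3.965e+14. Check: 1 parsec = 3.0856776e+16 m, so 4.793 parsec = 4.793 * 3.0856776e+16 = 1.4789653e+17 m. 1 hour = 3600 s, so 10.36 hour = 10.36 * 3600 = 37296 s. Combine: 1.4789653e+17 m / 37296 s = 3.9654796e+12 m/s. 1 cm/s = 0.01 m/s, so 3.9654796e+12 m/s = 3.9654796e+12 / 0.01 = 3.9654796e+14 cm/s ≈ 3.965e+14 cm/s (4 s.f.).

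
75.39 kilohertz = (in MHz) 0.07539. Check: 1 kilohertz = 1000 Hz, so 75.39 kilohertz = 75.39 * 1000 = 75390 Hz. 1 MHz = 1000000 Hz, so 75390 Hz = 75390 / 1000000 = 0.07539 MHz.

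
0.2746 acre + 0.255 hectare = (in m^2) 1 acre = 4046.8564 m^2, so 0.2746 acre = 0.2746 * 4046.8564 = 1111.2668 m^2. 1 hectare = 10000 m^2, so 0.255 hectare = 0.255 * 10000 = 2550 m^2. Sum: 1111.2668 + 2550 = 3661.2668 m^2. Result: 3661.2668 m^2 ≈ 3661 m^2 (4 s.f.). Final answer: 3661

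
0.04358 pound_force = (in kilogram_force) 0.01977. Check: 1 pound_force = 4.4482216 N, so 0.04358 pound_force = 0.04358 * 4.4482216 = 0.1938535 N. 1 kilogram_force = 9.80665 N, so 0.1938535 N = 0.1938535 / 9.80665 = 0.019767555 kilogram_force ≈ 0.01977 kilogram_force (4 s.f.).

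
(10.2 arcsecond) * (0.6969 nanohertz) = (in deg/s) 1.975e-12. Check: 1 arcsecond = 4.8481368e-06 rad, so 10.2 arcsecond = 10.2 * 4.8481368e-06 = 4.9450995e-05 rad. 1 nanohertz = 1e-09 Hz, so 0.6969 nanohertz = 0.6969 * 1e-09 = 6.969e-10 Hz. Combine: 4.9450995e-05 rad * 6.969e-10 Hz = 3.4462399e-14 rad/s. 1 deg/s = 0.017453293 rad/s, so 3.4462399e-14 rad/s = 3.4462399e-14 / 0.017453293 = 1.97455e-12 deg/s ≈ 1.975e-12 deg/s (4 s.f.).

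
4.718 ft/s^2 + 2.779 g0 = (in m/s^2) 1 ft/s^2 = 0.3048 m/s^2, so 4.718 ft/s^2 = 4.718 * 0.3048 = 1.4380464 m/s^2. 1 g0 = 9.80665 m/s^2, so 2.779 g0 = 2.779 * 9.80665 = 27.25268 m/s^2. Sum: 1.4380464 + 27.25268 = 28.690727 m/s^2. Result: 28.690727 m/s^2 ≈ 28.69 m/s^2 (4 s.f.). Final answer: 28.69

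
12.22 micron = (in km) 1.222e-08. Check: 1 micron = 1e-06 m, so 12.22 micron = 12.22 * 1e-06 = 1.222e-05 m. 1 km = 1000 m, so 1.222e-05 m = 1.222e-05 / 1000 = 1.222e-08 km.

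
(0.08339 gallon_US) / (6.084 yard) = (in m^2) 5.674e-05. Check: 1 gallon_US = 0.0037854118 m^3, so 0.08339 gallon_US = 0.08339 * 0.0037854118 = 0.00031566549 m^3. 1 yard = 0.9144 m, so 6.084 yard = 6.084 * 0.9144 = 5.5632096 m. Combine: 0.00031566549 m^3 / 5.5632096 m = 5.6741613e-05 m^2. Result: 5.6741613e-05 m^2 ≈ 5.674e-05 m^2 (4 s.f.).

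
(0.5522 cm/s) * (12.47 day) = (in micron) 1 cm/s = 0.01 m/s, so 0.5522 cm/s = 0.5522 * 0.01 = 0.005522 m/s. 1 day = 86400 s, so 12.47 day = 12.47 * 86400 = 1077408 s. Combine: 0.005522 m/s * 1077408 s = 5949.447 m. 1 micron = 1e-06 m, so 5949.447 m = 5949.447 / 1e-06 = 5.949447e+09 micron ≈ 5.949e+09 micron (4 s.f.). Final answer: 5.949e+09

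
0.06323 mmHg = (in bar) 1 mmHg = 133.32237 Pa, so 0.06323 mmHg = 0.06323 * 133.32237 = 8.4299734 Pa. 1 bar = 100000 Pa, so 8.4299734 Pa = 8.4299734 / 100000 = 8.4299734e-05 bar ≈ 8.43e-05 bar (4 s.f.). Final answer: 8.43e-05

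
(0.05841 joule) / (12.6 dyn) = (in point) 1.314e+06. Check: 0.05841 joule = 0.05841 J. 1 dyn = 1e-05 N, so 12.6 dyn = 12.6 * 1e-05 = 0.000126 N. Combine: 0.05841 J / 0.000126 N = 463.57143 m. 1 point = 0.00035277778 m, so 463.57143 m = 463.57143 / 0.00035277778 = 1314060.7 point ≈ 1.314e+06 point (4 s.f.).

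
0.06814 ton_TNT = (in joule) 1 ton_TNT = 4.184e+09 J, so 0.06814 ton_TNT = 0.06814 * 4.184e+09 = 2.8509776e+08 J. 2.8509776e+08 J = 2.8509776e+08 joule ≈ 2.851e+08 joule (4 s.f.). Final answer: 2.851e+08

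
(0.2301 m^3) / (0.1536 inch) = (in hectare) 0.2301 m^3 is already in m^3. 1 inch = 0.0254 m, so 0.1536 inch = 0.1536 * 0.0254 = 0.00390144 m. Combine: 0.2301 m^3 / 0.00390144 m = 58.978223 m^2. 1 hectare = 10000 m^2, so 58.978223 m^2 = 58.978223 / 10000 = 0.0058978223 hectare ≈ 0.005898 hectare (4 s.f.). Final answer: 0.005898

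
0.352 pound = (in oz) 5.632. Check: 1 pound = 0.45359237 kg, so 0.352 pound = 0.352 * 0.45359237 = 0.15966451 kg. 1 oz = 0.028349523 kg, so 0.15966451 kg = 0.15966451 / 0.028349523 = 5.632 oz.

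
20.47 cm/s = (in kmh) 1 cm/s = 0.01 m/s, so 20.47 cm/s = 20.47 * 0.01 = 0.2047 m/s. 1 kmh = 0.27777778 m/s, so 0.2047 m/s = 0.2047 / 0.27777778 = 0.73692 kmh ≈ 0.7369 kmh (4 s.f.). Final answer: 0.7369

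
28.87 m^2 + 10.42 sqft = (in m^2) 29.84. Check: 28.87 m^2 is already in m^2. 1 sqft = 0.09290304 m^2, so 10.42 sqft = 10.42 * 0.09290304 = 0.96804968 m^2. Sum: 28.87 + 0.96804968 = 29.83805 m^2. Result: 29.83805 m^2 ≈ 29.84 m^2 (4 s.f.).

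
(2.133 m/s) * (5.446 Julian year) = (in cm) 2.133 m/s is already in m/s. 1 Julian year = 31557600 s, so 5.446 Julian year = 5.446 * 31557600 = 1.7186269e+08 s. Combine: 2.133 m/s * 1.7186269e+08 s = 3.6658312e+08 m. 1 cm = 0.01 m, so 3.6658312e+08 m = 3.6658312e+08 / 0.01 = 3.6658312e+10 cm ≈ 3.666e+10 cm (4 s.f.). Final answer: 3.666e+10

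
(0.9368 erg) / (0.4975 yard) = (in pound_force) 4.629e-08. Check: 1 erg = 1e-07 J, so 0.9368 erg = 0.9368 * 1e-07 = 9.368e-08 J. 1 yard = 0.9144 m, so 0.4975 yard = 0.4975 * 0.9144 = 0.454914 m. Combine: 9.368e-08 J / 0.454914 m = 2.0592903e-07 N. 1 pound_force = 4.4482216 N, so 2.0592903e-07 N = 2.0592903e-07 / 4.4482216 = 4.6294688e-08 pound_force ≈ 4.629e-08 pound_force (4 s.f.).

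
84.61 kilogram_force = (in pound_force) 1 kilogram_force = 9.80665 N, so 84.61 kilogram_force = 84.61 * 9.80665 = 829.74066 N. 1 pound_force = 4.4482216 N, so 829.74066 N = 829.74066 / 4.4482216 = 186.53312 pound_force ≈ 186.5 pound_force (4 s.f.). Final answer: 186.5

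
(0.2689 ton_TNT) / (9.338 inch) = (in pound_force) 1 ton_TNT = 4.184e+09 J, so 0.2689 ton_TNT = 0.2689 * 4.184e+09 = 1.1250776e+09 J. 1 inch = 0.0254 m, so 9.338 inch = 9.338 * 0.0254 = 0.2371852 m. Combine: 1.1250776e+09 J / 0.2371852 m = 4.7434562e+09 N. 1 pound_force = 4.4482216 N, so 4.7434562e+09 N = 4.7434562e+09 / 4.4482216 = 1.0663714e+09 pound_force ≈ 1.066e+09 pound_force (4 s.f.). Final answer: 1.066e+09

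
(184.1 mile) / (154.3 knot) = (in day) 1 mile = 1609.344 m, so 184.1 mile = 184.1 * 1609.344 = 296280.23 m. 1 knot = 0.51444444 m/s, so 154.3 knot = 154.3 * 0.51444444 = 79.378778 m/s. Combine: 296280.23 m / 79.378778 m/s = 3732.4867 s. 1 day = 86400 s, so 3732.4867 s = 3732.4867 / 86400 = 0.043200077 day ≈ 0.0432 day (4 s.f.). Final answer: 0.0432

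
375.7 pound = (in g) 1.704e+05. Check: 1 pound = 0.45359237 kg, so 375.7 pound = 375.7 * 0.45359237 = 170.41465 kg. 1 g = 0.001 kg, so 170.41465 kg = 170.41465 / 0.001 = 170414.65 g ≈ 1.704e+05 g (4 s.f.).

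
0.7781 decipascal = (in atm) 1 decipascal = 0.1 Pa, so 0.7781 decipascal = 0.7781 * 0.1 = 0.07781 Pa. 1 atm = 101325 Pa, so 0.07781 Pa = 0.07781 / 101325 = 7.6792499e-07 atm ≈ 7.679e-07 atm (4 s.f.). Final answer: 7.679e-07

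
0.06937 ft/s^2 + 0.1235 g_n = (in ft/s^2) 4.043. Check: 1 ft/s^2 = 0.3048 m/s^2, so 0.06937 ft/s^2 = 0.06937 * 0.3048 = 0.021143976 m/s^2. 1 g_n = 9.80665 m/s^2, so 0.1235 g_n = 0.1235 * 9.80665 = 1.2111213 m/s^2. Sum: 0.021143976 + 1.2111213 = 1.2322653 m/s^2. 1 ft/s^2 = 0.3048 m/s^2, so 1.2322653 m/s^2 = 1.2322653 / 0.3048 = 4.042865 ft/s^2 ≈ 4.043 ft/s^2 (4 s.f.).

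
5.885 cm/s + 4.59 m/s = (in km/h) 1 cm/s = 0.01 m/s, so 5.885 cm/s = 5.885 * 0.01 = 0.05885 m/s. 4.59 m/s is already in m/s. Sum: 0.05885 + 4.59 = 4.64885 m/s. 1 km/h = 0.27777778 m/s, so 4.64885 m/s = 4.64885 / 0.27777778 = 16.73586 km/h ≈ 16.74 km/h (4 s.f.). Final answer: 16.74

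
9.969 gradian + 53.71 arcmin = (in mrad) 1 gradian = 0.015707963 rad, so 9.969 gradian = 9.969 * 0.015707963 = 0.15659269 rad. 1 arcmin = 0.00029088821 rad, so 53.71 arcmin = 53.71 * 0.00029088821 = 0.015623606 rad. Sum: 0.15659269 + 0.015623606 = 0.17221629 rad. 1 mrad = 0.001 rad, so 0.17221629 rad = 0.17221629 / 0.001 = 172.21629 mrad ≈ 172.2 mrad (4 s.f.). Final answer: 172.2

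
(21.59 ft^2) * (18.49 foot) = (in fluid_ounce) 1 ft^2 = 0.09290304 m^2, so 21.59 ft^2 = 21.59 * 0.09290304 = 2.0057766 m^2. 1 foot = 0.3048 m, so 18.49 foot = 18.49 * 0.3048 = 5.635752 m. Combine: 2.0057766 m^2 * 5.635752 m = 11.30406 m^3. 1 fluid_ounce = 2.957353e-05 m^3, so 11.30406 m^3 = 11.30406 / 2.957353e-05 = 382235.73 fluid_ounce ≈ 3.822e+05 fluid_ounce (4 s.f.). Final answer: 3.822e+05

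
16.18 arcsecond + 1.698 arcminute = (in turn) 1 arcsecond = 4.8481368e-06 rad, so 16.18 arcsecond = 16.18 * 4.8481368e-06 = 7.8442854e-05 rad. 1 arcminute = 0.00029088821 rad, so 1.698 arcminute = 1.698 * 0.00029088821 = 0.00049392818 rad. Sum: 7.8442854e-05 + 0.00049392818 = 0.00057237103 rad. 1 turn = 6.2831853 rad, so 0.00057237103 rad = 0.00057237103 / 6.2831853 = 9.1095679e-05 turn ≈ 9.11e-05 turn (4 s.f.). Final answer: 9.11e-05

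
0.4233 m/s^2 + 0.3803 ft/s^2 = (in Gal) 0.4233 m/s^2 is already in m/s^2. 1 ft/s^2 = 0.3048 m/s^2, so 0.3803 ft/s^2 = 0.3803 * 0.3048 = 0.11591544 m/s^2. Sum: 0.4233 + 0.11591544 = 0.53921544 m/s^2. 1 Gal = 0.01 m/s^2, so 0.53921544 m/s^2 = 0.53921544 / 0.01 = 53.921544 Gal ≈ 53.92 Gal (4 s.f.). Final answer: 53.92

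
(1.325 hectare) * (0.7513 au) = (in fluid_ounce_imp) 5.241e+19. Check: 1 hectare = 10000 m^2, so 1.325 hectare = 1.325 * 10000 = 13250 m^2. 1 au = 1.4959787e+11 m, so 0.7513 au = 0.7513 * 1.4959787e+11 = 1.1239288e+11 m. Combine: 13250 m^2 * 1.1239288e+11 m = 1.4892057e+15 m^3. 1 fluid_ounce_imp = 2.8413063e-05 m^3, so 1.4892057e+15 m^3 = 1.4892057e+15 / 2.8413063e-05 = 5.2412712e+19 fluid_ounce_imp ≈ 5.241e+19 fluid_ounce_imp (4 s.f.).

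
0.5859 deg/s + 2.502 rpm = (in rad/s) 1 deg/s = 0.017453293 rad/s, so 0.5859 deg/s = 0.5859 * 0.017453293 = 0.010225884 rad/s. 1 rpm = 0.10471976 rad/s, so 2.502 rpm = 2.502 * 0.10471976 = 0.26200883 rad/s. Sum: 0.010225884 + 0.26200883 = 0.27223471 rad/s. Result: 0.27223471 rad/s ≈ 0.2722 rad/s (4 s.f.). Final answer: 0.2722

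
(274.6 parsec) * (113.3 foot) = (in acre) 7.231e+16. Check: 1 parsec = 3.0856776e+16 m, so 274.6 parsec = 274.6 * 3.0856776e+16 = 8.4732706e+18 m. 1 foot = 0.3048 m, so 113.3 foot = 113.3 * 0.3048 = 34.53384 m. Combine: 8.4732706e+18 m * 34.53384 m = 2.9261457e+20 m^2. 1 acre = 4046.8564 m^2, so 2.9261457e+20 m^2 = 2.9261457e+20 / 4046.8564 = 7.2306636e+16 acre ≈ 7.231e+16 acre (4 s.f.).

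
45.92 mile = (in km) 73.9. Check: 1 mile = 1609.344 m, so 45.92 mile = 45.92 * 1609.344 = 73901.076 m. 1 km = 1000 m, so 73901.076 m = 73901.076 / 1000 = 73.901076 km ≈ 73.9 km (4 s.f.).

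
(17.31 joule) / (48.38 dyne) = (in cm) 3.578e+06. Check: 17.31 joule = 17.31 J. 1 dyne = 1e-05 N, so 48.38 dyne = 48.38 * 1e-05 = 0.0004838 N. Combine: 17.31 J / 0.0004838 N = 35779.248 m. 1 cm = 0.01 m, so 35779.248 m = 35779.248 / 0.01 = 3577924.8 cm ≈ 3.578e+06 cm (4 s.f.).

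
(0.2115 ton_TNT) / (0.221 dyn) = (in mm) 4.004e+17. Check: 1 ton_TNT = 4.184e+09 J, so 0.2115 ton_TNT = 0.2115 * 4.184e+09 = 8.84916e+08 J. 1 dyn = 1e-05 N, so 0.221 dyn = 0.221 * 1e-05 = 2.21e-06 N. Combine: 8.84916e+08 J / 2.21e-06 N = 4.0041448e+14 m. 1 mm = 0.001 m, so 4.0041448e+14 m = 4.0041448e+14 / 0.001 = 4.0041448e+17 mm ≈ 4.004e+17 mm (4 s.f.).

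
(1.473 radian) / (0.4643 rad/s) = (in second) 3.173. Check: 1.473 radian = 1.473 rad. 0.4643 rad/s is already in rad/s. Combine: 1.473 rad / 0.4643 rad/s = 3.1725178 s. 3.1725178 s = 3.1725178 second ≈ 3.173 second (4 s.f.).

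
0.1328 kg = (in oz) 4.684. Check: 1 oz = 0.028349523 kg, so 0.1328 kg = 0.1328 / 0.028349523 = 4.6843821 oz ≈ 4.684 oz (4 s.f.).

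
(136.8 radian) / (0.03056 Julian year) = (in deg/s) 136.8 radian = 136.8 rad. 1 Julian year = 31557600 s, so 0.03056 Julian year = 0.03056 * 31557600 = 964400.26 s. Combine: 136.8 rad / 964400.26 s = 0.00014184982 rad/s. 1 deg/s = 0.017453293 rad/s, so 0.00014184982 rad/s = 0.00014184982 / 0.017453293 = 0.0081273958 deg/s ≈ 0.008127 deg/s (4 s.f.). Final answer: 0.008127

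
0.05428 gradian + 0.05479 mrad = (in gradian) 0.05777. Check: 1 gradian = 0.015707963 rad, so 0.05428 gradian = 0.05428 * 0.015707963 = 0.00085262825 rad. 1 mrad = 0.001 rad, so 0.05479 mrad = 0.05479 * 0.001 = 5.479e-05 rad. Sum: 0.00085262825 + 5.479e-05 = 0.00090741825 rad. 1 gradian = 0.015707963 rad, so 0.00090741825 rad = 0.00090741825 / 0.015707963 = 0.05776804 gradian ≈ 0.05777 gradian (4 s.f.).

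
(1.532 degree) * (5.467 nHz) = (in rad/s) 1.462e-10. Check: 1 degree = 0.017453293 rad, so 1.532 degree = 1.532 * 0.017453293 = 0.026738444 rad. 1 nHz = 1e-09 Hz, so 5.467 nHz = 5.467 * 1e-09 = 5.467e-09 Hz. Combine: 0.026738444 rad * 5.467e-09 Hz = 1.4617907e-10 rad/s. Result: 1.4617907e-10 rad/s ≈ 1.462e-10 rad/s (4 s.f.).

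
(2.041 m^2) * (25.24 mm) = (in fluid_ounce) 1742. Check: 2.041 m^2 is already in m^2. 1 mm = 0.001 m, so 25.24 mm = 25.24 * 0.001 = 0.02524 m. Combine: 2.041 m^2 * 0.02524 m = 0.05151484 m^3. 1 fluid_ounce = 2.957353e-05 m^3, so 0.05151484 m^3 = 0.05151484 / 2.957353e-05 = 1741.924 fluid_ounce ≈ 1742 fluid_ounce (4 s.f.).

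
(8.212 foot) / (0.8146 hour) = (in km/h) 0.003073. Check: 1 foot = 0.3048 m, so 8.212 foot = 8.212 * 0.3048 = 2.5030176 m. 1 hour = 3600 s, so 0.8146 hour = 0.8146 * 3600 = 2932.56 s. Combine: 2.5030176 m / 2932.56 s = 0.00085352648 m/s. 1 km/h = 0.27777778 m/s, so 0.00085352648 m/s = 0.00085352648 / 0.27777778 = 0.0030726953 km/h ≈ 0.003073 km/h (4 s.f.).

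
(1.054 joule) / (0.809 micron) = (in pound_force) 1.054 joule = 1.054 J. 1 micron = 1e-06 m, so 0.809 micron = 0.809 * 1e-06 = 8.09e-07 m. Combine: 1.054 J / 8.09e-07 m = 1302843 N. 1 pound_force = 4.4482216 N, so 1302843 N = 1302843 / 4.4482216 = 292890.76 pound_force ≈ 2.929e+05 pound_force (4 s.f.). Final answer: 2.929e+05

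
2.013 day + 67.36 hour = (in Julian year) 1 day = 86400 s, so 2.013 day = 2.013 * 86400 = 173923.2 s. 1 hour = 3600 s, so 67.36 hour = 67.36 * 3600 = 242496 s. Sum: 173923.2 + 242496 = 416419.2 s. 1 Julian year = 31557600 s, so 416419.2 s = 416419.2 / 31557600 = 0.013195528 Julian year ≈ 0.0132 Julian year (4 s.f.). Final answer: 0.0132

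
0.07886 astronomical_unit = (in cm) 1.18e+12. Check: 1 astronomical_unit = 1.4959787e+11 m, so 0.07886 astronomical_unit = 0.07886 * 1.4959787e+11 = 1.1797288e+10 m. 1 cm = 0.01 m, so 1.1797288e+10 m = 1.1797288e+10 / 0.01 = 1.1797288e+12 cm ≈ 1.18e+12 cm (4 s.f.).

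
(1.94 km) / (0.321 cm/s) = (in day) 1 km = 1000 m, so 1.94 km = 1.94 * 1000 = 1940 m. 1 cm/s = 0.01 m/s, so 0.321 cm/s = 0.321 * 0.01 = 0.00321 m/s. Combine: 1940 m / 0.00321 m/s = 604361.37 s. 1 day = 86400 s, so 604361.37 s = 604361.37 / 86400 = 6.9949233 day ≈ 6.995 day (4 s.f.). Final answer: 6.995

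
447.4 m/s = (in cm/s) 1 cm/s = 0.01 m/s, so 447.4 m/s = 447.4 / 0.01 = 44740 cm/s ≈ 4.474e+04 cm/s (4 s.f.). Final answer: 4.474e+04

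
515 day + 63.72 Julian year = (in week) 3398. Check: 1 day = 86400 s, so 515 day = 515 * 86400 = 44496000 s. 1 Julian year = 31557600 s, so 63.72 Julian year = 63.72 * 31557600 = 2.0108503e+09 s. Sum: 44496000 + 2.0108503e+09 = 2.0553463e+09 s. 1 week = 604800 s, so 2.0553463e+09 s = 2.0553463e+09 / 604800 = 3398.39 week ≈ 3398 week (4 s.f.).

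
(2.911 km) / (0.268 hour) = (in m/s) 3.017. Check: 1 km = 1000 m, so 2.911 km = 2.911 * 1000 = 2911 m. 1 hour = 3600 s, so 0.268 hour = 0.268 * 3600 = 964.8 s. Combine: 2911 m / 964.8 s = 3.0172056 m/s. Result: 3.0172056 m/s ≈ 3.017 m/s (4 s.f.).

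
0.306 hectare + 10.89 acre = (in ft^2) 1 hectare = 10000 m^2, so 0.306 hectare = 0.306 * 10000 = 3060 m^2. 1 acre = 4046.8564 m^2, so 10.89 acre = 10.89 * 4046.8564 = 44070.266 m^2. Sum: 3060 + 44070.266 = 47130.266 m^2. 1 ft^2 = 0.09290304 m^2, so 47130.266 m^2 = 47130.266 / 0.09290304 = 507305.97 ft^2 ≈ 5.073e+05 ft^2 (4 s.f.). Final answer: 5.073e+05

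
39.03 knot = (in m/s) 1 knot = 0.51444444 m/s, so 39.03 knot = 39.03 * 0.51444444 = 20.078767 m/s. Result: 20.078767 m/s ≈ 20.08 m/s (4 s.f.). Final answer: 20.08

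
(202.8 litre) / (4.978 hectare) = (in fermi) 4.074e+09. Check: 1 litre = 0.001 m^3, so 202.8 litre = 202.8 * 0.001 = 0.2028 m^3. 1 hectare = 10000 m^2, so 4.978 hectare = 4.978 * 10000 = 49780 m^2. Combine: 0.2028 m^3 / 49780 m^2 = 4.0739253e-06 m. 1 fermi = 1e-15 m, so 4.0739253e-06 m = 4.0739253e-06 / 1e-15 = 4.0739253e+09 fermi ≈ 4.074e+09 fermi (4 s.f.).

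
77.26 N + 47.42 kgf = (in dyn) 77.26 N is already in N. 1 kgf = 9.80665 N, so 47.42 kgf = 47.42 * 9.80665 = 465.03134 N. Sum: 77.26 + 465.03134 = 542.29134 N. 1 dyn = 1e-05 N, so 542.29134 N = 542.29134 / 1e-05 = 54229134 dyn ≈ 5.423e+07 dyn (4 s.f.). Final answer: 5.423e+07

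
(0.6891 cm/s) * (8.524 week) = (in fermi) 1 cm/s = 0.01 m/s, so 0.6891 cm/s = 0.6891 * 0.01 = 0.006891 m/s. 1 week = 604800 s, so 8.524 week = 8.524 * 604800 = 5155315.2 s. Combine: 0.006891 m/s * 5155315.2 s = 35525.277 m. 1 fermi = 1e-15 m, so 35525.277 m = 35525.277 / 1e-15 = 3.5525277e+19 fermi ≈ 3.553e+19 fermi (4 s.f.). Final answer: 3.553e+19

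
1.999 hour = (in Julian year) 0.000228. Check: 1 hour = 3600 s, so 1.999 hour = 1.999 * 3600 = 7196.4 s. 1 Julian year = 31557600 s, so 7196.4 s = 7196.4 / 31557600 = 0.00022804016 Julian year ≈ 0.000228 Julian year (4 s.f.).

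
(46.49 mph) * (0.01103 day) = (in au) 1 mph = 0.44704 m/s, so 46.49 mph = 46.49 * 0.44704 = 20.78289 m/s. 1 day = 86400 s, so 0.01103 day = 0.01103 * 86400 = 952.992 s. Combine: 20.78289 m/s * 952.992 s = 19805.928 m. 1 au = 1.4959787e+11 m, so 19805.928 m = 19805.928 / 1.4959787e+11 = 1.3239445e-07 au ≈ 1.324e-07 au (4 s.f.). Final answer: 1.324e-07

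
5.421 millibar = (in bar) 1 millibar = 100 Pa, so 5.421 millibar = 5.421 * 100 = 542.1 Pa. 1 bar = 100000 Pa, so 542.1 Pa = 542.1 / 100000 = 0.005421 bar. Final answer: 0.005421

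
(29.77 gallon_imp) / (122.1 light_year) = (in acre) 2.895e-23. Check: 1 gallon_imp = 0.00454609 m^3, so 29.77 gallon_imp = 29.77 * 0.00454609 = 0.1353371 m^3. 1 light_year = 9.4607305e+15 m, so 122.1 light_year = 122.1 * 9.4607305e+15 = 1.1551552e+18 m. Combine: 0.1353371 m^3 / 1.1551552e+18 m = 1.1715924e-19 m^2. 1 acre = 4046.8564 m^2, so 1.1715924e-19 m^2 = 1.1715924e-19 / 4046.8564 = 2.8950678e-23 acre ≈ 2.895e-23 acre (4 s.f.).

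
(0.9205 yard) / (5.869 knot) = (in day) 3.227e-06. Check: 1 yard = 0.9144 m, so 0.9205 yard = 0.9205 * 0.9144 = 0.8417052 m. 1 knot = 0.51444444 m/s, so 5.869 knot = 5.869 * 0.51444444 = 3.0192744 m/s. Combine: 0.8417052 m / 3.0192744 m/s = 0.27877731 s. 1 day = 86400 s, so 0.27877731 s = 0.27877731 / 86400 = 3.2265892e-06 day ≈ 3.227e-06 day (4 s.f.).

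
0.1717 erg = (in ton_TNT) 1 erg = 1e-07 J, so 0.1717 erg = 0.1717 * 1e-07 = 1.717e-08 J. 1 ton_TNT = 4.184e+09 J, so 1.717e-08 J = 1.717e-08 / 4.184e+09 = 4.1037285e-18 ton_TNT ≈ 4.104e-18 ton_TNT (4 s.f.). Final answer: 4.104e-18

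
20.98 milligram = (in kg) 1 milligram = 1e-06 kg, so 20.98 milligram = 20.98 * 1e-06 = 2.098e-05 kg. Result: 2.098e-05 kg. Final answer: 2.098e-05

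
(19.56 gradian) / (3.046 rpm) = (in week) 1 gradian = 0.015707963 rad, so 19.56 gradian = 19.56 * 0.015707963 = 0.30724776 rad. 1 rpm = 0.10471976 rad/s, so 3.046 rpm = 3.046 * 0.10471976 = 0.31897637 rad/s. Combine: 0.30724776 rad / 0.31897637 rad/s = 0.96323047 s. 1 week = 604800 s, so 0.96323047 s = 0.96323047 / 604800 = 1.592643e-06 week ≈ 1.593e-06 week (4 s.f.). Final answer: 1.593e-06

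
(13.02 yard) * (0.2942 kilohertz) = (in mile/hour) 1 yard = 0.9144 m, so 13.02 yard = 13.02 * 0.9144 = 11.905488 m. 1 kilohertz = 1000 Hz, so 0.2942 kilohertz = 0.2942 * 1000 = 294.2 Hz. Combine: 11.905488 m * 294.2 Hz = 3502.5946 m/s. 1 mile/hour = 0.44704 m/s, so 3502.5946 m/s = 3502.5946 / 0.44704 = 7835.0809 mile/hour ≈ 7835 mile/hour (4 s.f.). Final answer: 7835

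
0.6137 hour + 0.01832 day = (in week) 0.00627. Check: 1 hour = 3600 s, so 0.6137 hour = 0.6137 * 3600 = 2209.32 s. 1 day = 86400 s, so 0.01832 day = 0.01832 * 86400 = 1582.848 s. Sum: 2209.32 + 1582.848 = 3792.168 s. 1 week = 604800 s, so 3792.168 s = 3792.168 / 604800 = 0.006270119 week ≈ 0.00627 week (4 s.f.).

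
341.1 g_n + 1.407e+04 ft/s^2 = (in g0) 1 g_n = 9.80665 m/s^2, so 341.1 g_n = 341.1 * 9.80665 = 3345.0483 m/s^2. 1 ft/s^2 = 0.3048 m/s^2, so 1.407e+04 ft/s^2 = 1.407e+04 * 0.3048 = 4288.536 m/s^2. Sum: 3345.0483 + 4288.536 = 7633.5843 m/s^2. 1 g0 = 9.80665 m/s^2, so 7633.5843 m/s^2 = 7633.5843 / 9.80665 = 778.40897 g0 ≈ 778.4 g0 (4 s.f.). Final answer: 778.4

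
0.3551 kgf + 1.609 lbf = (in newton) 10.64. Check: 1 kgf = 9.80665 N, so 0.3551 kgf = 0.3551 * 9.80665 = 3.4823414 N. 1 lbf = 4.4482216 N, so 1.609 lbf = 1.609 * 4.4482216 = 7.1571886 N. Sum: 3.4823414 + 7.1571886 = 10.63953 N. 10.63953 N = 10.63953 newton ≈ 10.64 newton (4 s.f.).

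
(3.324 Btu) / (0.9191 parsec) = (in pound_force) 2.78e-14. Check: 1 Btu = 1055.0559 J, so 3.324 Btu = 3.324 * 1055.0559 = 3507.0057 J. 1 parsec = 3.0856776e+16 m, so 0.9191 parsec = 0.9191 * 3.0856776e+16 = 2.8360463e+16 m. Combine: 3507.0057 J / 2.8360463e+16 m = 1.2365827e-13 N. 1 pound_force = 4.4482216 N, so 1.2365827e-13 N = 1.2365827e-13 / 4.4482216 = 2.7799484e-14 pound_force ≈ 2.78e-14 pound_force (4 s.f.).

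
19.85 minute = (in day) 1 minute = 60 s, so 19.85 minute = 19.85 * 60 = 1191 s. 1 day = 86400 s, so 1191 s = 1191 / 86400 = 0.013784722 day ≈ 0.01378 day (4 s.f.). Final answer: 0.01378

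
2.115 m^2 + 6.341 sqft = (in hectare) 0.0002704. Check: 2.115 m^2 is already in m^2. 1 sqft = 0.09290304 m^2, so 6.341 sqft = 6.341 * 0.09290304 = 0.58909818 m^2. Sum: 2.115 + 0.58909818 = 2.7040982 m^2. 1 hectare = 10000 m^2, so 2.7040982 m^2 = 2.7040982 / 10000 = 0.00027040982 hectare ≈ 0.0002704 hectare (4 s.f.).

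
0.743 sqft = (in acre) 1 sqft = 0.09290304 m^2, so 0.743 sqft = 0.743 * 0.09290304 = 0.069026959 m^2. 1 acre = 4046.8564 m^2, so 0.069026959 m^2 = 0.069026959 / 4046.8564 = 1.7056933e-05 acre ≈ 1.706e-05 acre (4 s.f.). Final answer: 1.706e-05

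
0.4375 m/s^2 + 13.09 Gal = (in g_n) 0.05796. Check: 0.4375 m/s^2 is already in m/s^2. 1 Gal = 0.01 m/s^2, so 13.09 Gal = 13.09 * 0.01 = 0.1309 m/s^2. Sum: 0.4375 + 0.1309 = 0.5684 m/s^2. 1 g_n = 9.80665 m/s^2, so 0.5684 m/s^2 = 0.5684 / 9.80665 = 0.05796067 g_n ≈ 0.05796 g_n (4 s.f.).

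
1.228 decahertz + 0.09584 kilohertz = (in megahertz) 0.0001081. Check: 1 decahertz = 10 Hz, so 1.228 decahertz = 1.228 * 10 = 12.28 Hz. 1 kilohertz = 1000 Hz, so 0.09584 kilohertz = 0.09584 * 1000 = 95.84 Hz. Sum: 12.28 + 95.84 = 108.12 Hz. 1 megahertz = 1000000 Hz, so 108.12 Hz = 108.12 / 1000000 = 0.00010812 megahertz ≈ 0.0001081 megahertz (4 s.f.).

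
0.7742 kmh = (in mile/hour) 1 kmh = 0.27777778 m/s, so 0.7742 kmh = 0.7742 * 0.27777778 = 0.21505556 m/s. 1 mile/hour = 0.44704 m/s, so 0.21505556 m/s = 0.21505556 / 0.44704 = 0.48106558 mile/hour ≈ 0.4811 mile/hour (4 s.f.). Final answer: 0.4811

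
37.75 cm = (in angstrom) 1 cm = 0.01 m, so 37.75 cm = 37.75 * 0.01 = 0.3775 m. 1 angstrom = 1e-10 m, so 0.3775 m = 0.3775 / 1e-10 = 3.775e+09 angstrom. Final answer: 3.775e+09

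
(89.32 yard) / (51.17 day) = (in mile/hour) 1 yard = 0.9144 m, so 89.32 yard = 89.32 * 0.9144 = 81.674208 m. 1 day = 86400 s, so 51.17 day = 51.17 * 86400 = 4421088 s. Combine: 81.674208 m / 4421088 s = 1.847378e-05 m/s. 1 mile/hour = 0.44704 m/s, so 1.847378e-05 m/s = 1.847378e-05 / 0.44704 = 4.1324669e-05 mile/hour ≈ 4.132e-05 mile/hour (4 s.f.). Final answer: 4.132e-05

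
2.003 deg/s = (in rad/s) 0.03496. Check: 1 deg/s = 0.017453293 rad/s, so 2.003 deg/s = 2.003 * 0.017453293 = 0.034958945 rad/s. Result: 0.034958945 rad/s ≈ 0.03496 rad/s (4 s.f.).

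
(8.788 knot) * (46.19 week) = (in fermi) 1 knot = 0.51444444 m/s, so 8.788 knot = 8.788 * 0.51444444 = 4.5209378 m/s. 1 week = 604800 s, so 46.19 week = 46.19 * 604800 = 27935712 s. Combine: 4.5209378 m/s * 27935712 s = 1.2629562e+08 m. 1 fermi = 1e-15 m, so 1.2629562e+08 m = 1.2629562e+08 / 1e-15 = 1.2629562e+23 fermi ≈ 1.263e+23 fermi (4 s.f.). Final answer: 1.263e+23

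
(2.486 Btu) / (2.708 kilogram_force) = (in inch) 1 Btu = 1055.0559 J, so 2.486 Btu = 2.486 * 1055.0559 = 2622.8688 J. 1 kilogram_force = 9.80665 N, so 2.708 kilogram_force = 2.708 * 9.80665 = 26.556408 N. Combine: 2622.8688 J / 26.556408 N = 98.765949 m. 1 inch = 0.0254 m, so 98.765949 m = 98.765949 / 0.0254 = 3888.4232 inch ≈ 3888 inch (4 s.f.). Final answer: 3888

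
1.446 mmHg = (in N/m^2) 192.8. Check: 1 mmHg = 133.32237 Pa, so 1.446 mmHg = 1.446 * 133.32237 = 192.78414 Pa. 192.78414 Pa = 192.78414 N/m^2 ≈ 192.8 N/m^2 (4 s.f.).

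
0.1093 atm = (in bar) 0.1107. Check: 1 atm = 101325 Pa, so 0.1093 atm = 0.1093 * 101325 = 11074.823 Pa. 1 bar = 100000 Pa, so 11074.823 Pa = 11074.823 / 100000 = 0.11074823 bar ≈ 0.1107 bar (4 s.f.).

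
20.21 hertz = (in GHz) 2.021e-08. Check: 20.21 hertz = 20.21 Hz. 1 GHz = 1e+09 Hz, so 20.21 Hz = 20.21 / 1e+09 = 2.021e-08 GHz.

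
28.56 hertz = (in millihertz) 28.56 hertz = 28.56 Hz. 1 millihertz = 0.001 Hz, so 28.56 Hz = 28.56 / 0.001 = 28560 millihertz ≈ 2.856e+04 millihertz (4 s.f.). Final answer: 2.856e+04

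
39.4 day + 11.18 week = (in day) 1 day = 86400 s, so 39.4 day = 39.4 * 86400 = 3404160 s. 1 week = 604800 s, so 11.18 week = 11.18 * 604800 = 6761664 s. Sum: 3404160 + 6761664 = 10165824 s. 1 day = 86400 s, so 10165824 s = 10165824 / 86400 = 117.66 day ≈ 117.7 day (4 s.f.). Final answer: 117.7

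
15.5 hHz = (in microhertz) 1.55e+09. Check: 1 hHz = 100 Hz, so 15.5 hHz = 15.5 * 100 = 1550 Hz. 1 microhertz = 1e-06 Hz, so 1550 Hz = 1550 / 1e-06 = 1.55e+09 microhertz.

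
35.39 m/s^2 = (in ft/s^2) 1 ft/s^2 = 0.3048 m/s^2, so 35.39 m/s^2 = 35.39 / 0.3048 = 116.10892 ft/s^2 ≈ 116.1 ft/s^2 (4 s.f.). Final answer: 116.1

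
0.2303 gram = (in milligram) 1 gram = 0.001 kg, so 0.2303 gram = 0.2303 * 0.001 = 0.0002303 kg. 1 milligram = 1e-06 kg, so 0.0002303 kg = 0.0002303 / 1e-06 = 230.3 milligram. Final answer: 230.3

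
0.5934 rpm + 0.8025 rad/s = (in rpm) 8.257. Check: 1 rpm = 0.10471976 rad/s, so 0.5934 rpm = 0.5934 * 0.10471976 = 0.062140703 rad/s. 0.8025 rad/s is already in rad/s. Sum: 0.062140703 + 0.8025 = 0.8646407 rad/s. 1 rpm = 0.10471976 rad/s, so 0.8646407 rad/s = 0.8646407 / 0.10471976 = 8.2567105 rpm ≈ 8.257 rpm (4 s.f.).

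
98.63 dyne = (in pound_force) 0.0002217. Check: 1 dyne = 1e-05 N, so 98.63 dyne = 98.63 * 1e-05 = 0.0009863 N. 1 pound_force = 4.4482216 N, so 0.0009863 N = 0.0009863 / 4.4482216 = 0.00022172906 pound_force ≈ 0.0002217 pound_force (4 s.f.).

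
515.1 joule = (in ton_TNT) 515.1 joule = 515.1 J. 1 ton_TNT = 4.184e+09 J, so 515.1 J = 515.1 / 4.184e+09 = 1.2311185e-07 ton_TNT ≈ 1.231e-07 ton_TNT (4 s.f.). Final answer: 1.231e-07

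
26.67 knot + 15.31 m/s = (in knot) 56.43. Check: 1 knot = 0.51444444 m/s, so 26.67 knot = 26.67 * 0.51444444 = 13.720233 m/s. 15.31 m/s is already in m/s. Sum: 13.720233 + 15.31 = 29.030233 m/s. 1 knot = 0.51444444 m/s, so 29.030233 m/s = 29.030233 / 0.51444444 = 56.430259 knot ≈ 56.43 knot (4 s.f.).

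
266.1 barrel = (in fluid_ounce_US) 1 barrel = 0.15898729 m^3, so 266.1 barrel = 266.1 * 0.15898729 = 42.306519 m^3. 1 fluid_ounce_US = 2.957353e-05 m^3, so 42.306519 m^3 = 42.306519 / 2.957353e-05 = 1430553.6 fluid_ounce_US ≈ 1.431e+06 fluid_ounce_US (4 s.f.). Final answer: 1.431e+06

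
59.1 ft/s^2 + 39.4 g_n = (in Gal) 4.044e+04. Check: 1 ft/s^2 = 0.3048 m/s^2, so 59.1 ft/s^2 = 59.1 * 0.3048 = 18.01368 m/s^2. 1 g_n = 9.80665 m/s^2, so 39.4 g_n = 39.4 * 9.80665 = 386.38201 m/s^2. Sum: 18.01368 + 386.38201 = 404.39569 m/s^2. 1 Gal = 0.01 m/s^2, so 404.39569 m/s^2 = 404.39569 / 0.01 = 40439.569 Gal ≈ 4.044e+04 Gal (4 s.f.).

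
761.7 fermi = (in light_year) 1 fermi = 1e-15 m, so 761.7 fermi = 761.7 * 1e-15 = 7.617e-13 m. 1 light_year = 9.4607305e+15 m, so 7.617e-13 m = 7.617e-13 / 9.4607305e+15 = 8.0511754e-29 light_year ≈ 8.051e-29 light_year (4 s.f.). Final answer: 8.051e-29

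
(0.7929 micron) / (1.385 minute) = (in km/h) 3.435e-08. Check: 1 micron = 1e-06 m, so 0.7929 micron = 0.7929 * 1e-06 = 7.929e-07 m. 1 minute = 60 s, so 1.385 minute = 1.385 * 60 = 83.1 s. Combine: 7.929e-07 m / 83.1 s = 9.5415162e-09 m/s. 1 km/h = 0.27777778 m/s, so 9.5415162e-09 m/s = 9.5415162e-09 / 0.27777778 = 3.4349458e-08 km/h ≈ 3.435e-08 km/h (4 s.f.).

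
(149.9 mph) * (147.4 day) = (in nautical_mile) 4.608e+05. Check: 1 mph = 0.44704 m/s, so 149.9 mph = 149.9 * 0.44704 = 67.011296 m/s. 1 day = 86400 s, so 147.4 day = 147.4 * 86400 = 12735360 s. Combine: 67.011296 m/s * 12735360 s = 8.5341298e+08 m. 1 nautical_mile = 1852 m, so 8.5341298e+08 m = 8.5341298e+08 / 1852 = 460806.14 nautical_mile ≈ 4.608e+05 nautical_mile (4 s.f.).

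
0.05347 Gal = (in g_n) 5.452e-05. Check: 1 Gal = 0.01 m/s^2, so 0.05347 Gal = 0.05347 * 0.01 = 0.0005347 m/s^2. 1 g_n = 9.80665 m/s^2, so 0.0005347 m/s^2 = 0.0005347 / 9.80665 = 5.4524226e-05 g_n ≈ 5.452e-05 g_n (4 s.f.).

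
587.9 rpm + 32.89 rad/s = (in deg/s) 1 rpm = 0.10471976 rad/s, so 587.9 rpm = 587.9 * 0.10471976 = 61.564744 rad/s. 32.89 rad/s is already in rad/s. Sum: 61.564744 + 32.89 = 94.454744 rad/s. 1 deg/s = 0.017453293 rad/s, so 94.454744 rad/s = 94.454744 / 0.017453293 = 5411.8582 deg/s ≈ 5412 deg/s (4 s.f.). Final answer: 5412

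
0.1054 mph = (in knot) 0.09159. Check: 1 mph = 0.44704 m/s, so 0.1054 mph = 0.1054 * 0.44704 = 0.047118016 m/s. 1 knot = 0.51444444 m/s, so 0.047118016 m/s = 0.047118016 / 0.51444444 = 0.091590096 knot ≈ 0.09159 knot (4 s.f.).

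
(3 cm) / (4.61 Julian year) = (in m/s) 2.062e-10. Check: 1 cm = 0.01 m, so 3 cm = 3 * 0.01 = 0.03 m. 1 Julian year = 31557600 s, so 4.61 Julian year = 4.61 * 31557600 = 1.4548054e+08 s. Combine: 0.03 m / 1.4548054e+08 s = 2.0621315e-10 m/s. Result: 2.0621315e-10 m/s ≈ 2.062e-10 m/s (4 s.f.).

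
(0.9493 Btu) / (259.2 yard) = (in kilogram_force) 1 Btu = 1055.0559 J, so 0.9493 Btu = 0.9493 * 1055.0559 = 1001.5645 J. 1 yard = 0.9144 m, so 259.2 yard = 259.2 * 0.9144 = 237.01248 m. Combine: 1001.5645 J / 237.01248 m = 4.2257881 N. 1 kilogram_force = 9.80665 N, so 4.2257881 N = 4.2257881 / 9.80665 = 0.43091047 kilogram_force ≈ 0.4309 kilogram_force (4 s.f.). Final answer: 0.4309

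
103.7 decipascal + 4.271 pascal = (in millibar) 0.1464. Check: 1 decipascal = 0.1 Pa, so 103.7 decipascal = 103.7 * 0.1 = 10.37 Pa. 4.271 pascal = 4.271 Pa. Sum: 10.37 + 4.271 = 14.641 Pa. 1 millibar = 100 Pa, so 14.641 Pa = 14.641 / 100 = 0.14641 millibar ≈ 0.1464 millibar (4 s.f.).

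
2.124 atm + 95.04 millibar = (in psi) 32.59. Check: 1 atm = 101325 Pa, so 2.124 atm = 2.124 * 101325 = 215214.3 Pa. 1 millibar = 100 Pa, so 95.04 millibar = 95.04 * 100 = 9504 Pa. Sum: 215214.3 + 9504 = 224718.3 Pa. 1 psi = 6894.7573 Pa, so 224718.3 Pa = 224718.3 / 6894.7573 = 32.592634 psi ≈ 32.59 psi (4 s.f.).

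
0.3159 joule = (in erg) 3.159e+06. Check: 0.3159 joule = 0.3159 J. 1 erg = 1e-07 J, so 0.3159 J = 0.3159 / 1e-07 = 3159000 erg ≈ 3.159e+06 erg (4 s.f.).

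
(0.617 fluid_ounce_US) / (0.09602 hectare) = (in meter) 1.9e-08. Check: 1 fluid_ounce_US = 2.957353e-05 m^3, so 0.617 fluid_ounce_US = 0.617 * 2.957353e-05 = 1.8246868e-05 m^3. 1 hectare = 10000 m^2, so 0.09602 hectare = 0.09602 * 10000 = 960.2 m^2. Combine: 1.8246868e-05 m^3 / 960.2 m^2 = 1.9003195e-08 m. 1.9003195e-08 m = 1.9003195e-08 meter ≈ 1.9e-08 meter (4 s.f.).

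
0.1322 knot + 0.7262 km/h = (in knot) 1 knot = 0.51444444 m/s, so 0.1322 knot = 0.1322 * 0.51444444 = 0.068009556 m/s. 1 km/h = 0.27777778 m/s, so 0.7262 km/h = 0.7262 * 0.27777778 = 0.20172222 m/s. Sum: 0.068009556 + 0.20172222 = 0.26973178 m/s. 1 knot = 0.51444444 m/s, so 0.26973178 m/s = 0.26973178 / 0.51444444 = 0.52431663 knot ≈ 0.5243 knot (4 s.f.). Final answer: 0.5243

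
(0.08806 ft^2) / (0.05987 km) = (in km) 1.366e-07. Check: 1 ft^2 = 0.09290304 m^2, so 0.08806 ft^2 = 0.08806 * 0.09290304 = 0.0081810417 m^2. 1 km = 1000 m, so 0.05987 km = 0.05987 * 1000 = 59.87 m. Combine: 0.0081810417 m^2 / 59.87 m = 0.00013664676 m. 1 km = 1000 m, so 0.00013664676 m = 0.00013664676 / 1000 = 1.3664676e-07 km ≈ 1.366e-07 km (4 s.f.).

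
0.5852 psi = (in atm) 1 psi = 6894.7573 Pa, so 0.5852 psi = 0.5852 * 6894.7573 = 4034.812 Pa. 1 atm = 101325 Pa, so 4034.812 Pa = 4034.812 / 101325 = 0.039820498 atm ≈ 0.03982 atm (4 s.f.). Final answer: 0.03982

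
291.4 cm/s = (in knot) 5.664. Check: 1 cm/s = 0.01 m/s, so 291.4 cm/s = 291.4 * 0.01 = 2.914 m/s. 1 knot = 0.51444444 m/s, so 2.914 m/s = 2.914 / 0.51444444 = 5.6643629 knot ≈ 5.664 knot (4 s.f.).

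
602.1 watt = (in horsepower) 0.8074. Check: 602.1 watt = 602.1 W. 1 horsepower = 745.69987 W, so 602.1 W = 602.1 / 745.69987 = 0.8074294 horsepower ≈ 0.8074 horsepower (4 s.f.).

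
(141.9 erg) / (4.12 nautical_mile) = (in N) 1.86e-09. Check: 1 erg = 1e-07 J, so 141.9 erg = 141.9 * 1e-07 = 1.419e-05 J. 1 nautical_mile = 1852 m, so 4.12 nautical_mile = 4.12 * 1852 = 7630.24 m. Combine: 1.419e-05 J / 7630.24 m = 1.8597056e-09 N. Result: 1.8597056e-09 N ≈ 1.86e-09 N (4 s.f.).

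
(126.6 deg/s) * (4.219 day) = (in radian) 1 deg/s = 0.017453293 rad/s, so 126.6 deg/s = 126.6 * 0.017453293 = 2.2095868 rad/s. 1 day = 86400 s, so 4.219 day = 4.219 * 86400 = 364521.6 s. Combine: 2.2095868 rad/s * 364521.6 s = 805442.13 rad. 805442.13 rad = 805442.13 radian ≈ 8.054e+05 radian (4 s.f.). Final answer: 8.054e+05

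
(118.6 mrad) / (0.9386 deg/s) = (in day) 8.379e-05. Check: 1 mrad = 0.001 rad, so 118.6 mrad = 118.6 * 0.001 = 0.1186 rad. 1 deg/s = 0.017453293 rad/s, so 0.9386 deg/s = 0.9386 * 0.017453293 = 0.01638166 rad/s. Combine: 0.1186 rad / 0.01638166 rad/s = 7.2398034 s. 1 day = 86400 s, so 7.2398034 s = 7.2398034 / 86400 = 8.3794021e-05 day ≈ 8.379e-05 day (4 s.f.).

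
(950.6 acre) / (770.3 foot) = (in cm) 1 acre = 4046.8564 m^2, so 950.6 acre = 950.6 * 4046.8564 = 3846941.7 m^2. 1 foot = 0.3048 m, so 770.3 foot = 770.3 * 0.3048 = 234.78744 m. Combine: 3846941.7 m^2 / 234.78744 m = 16384.785 m. 1 cm = 0.01 m, so 16384.785 m = 16384.785 / 0.01 = 1638478.5 cm ≈ 1.638e+06 cm (4 s.f.). Final answer: 1.638e+06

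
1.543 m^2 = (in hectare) 0.0001543. Check: 1 hectare = 10000 m^2, so 1.543 m^2 = 1.543 / 10000 = 0.0001543 hectare.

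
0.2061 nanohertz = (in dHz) 1 nanohertz = 1e-09 Hz, so 0.2061 nanohertz = 0.2061 * 1e-09 = 2.061e-10 Hz. 1 dHz = 0.1 Hz, so 2.061e-10 Hz = 2.061e-10 / 0.1 = 2.061e-09 dHz. Final answer: 2.061e-09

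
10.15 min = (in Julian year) 1 min = 60 s, so 10.15 min = 10.15 * 60 = 609 s. 1 Julian year = 31557600 s, so 609 s = 609 / 31557600 = 1.9298045e-05 Julian year ≈ 1.93e-05 Julian year (4 s.f.). Final answer: 1.93e-05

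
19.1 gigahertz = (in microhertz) 1 gigahertz = 1e+09 Hz, so 19.1 gigahertz = 19.1 * 1e+09 = 1.91e+10 Hz. 1 microhertz = 1e-06 Hz, so 1.91e+10 Hz = 1.91e+10 / 1e-06 = 1.91e+16 microhertz. Final answer: 1.91e+16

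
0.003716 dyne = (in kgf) 3.789e-09. Check: 1 dyne = 1e-05 N, so 0.003716 dyne = 0.003716 * 1e-05 = 3.716e-08 N. 1 kgf = 9.80665 N, so 3.716e-08 N = 3.716e-08 / 9.80665 = 3.7892654e-09 kgf ≈ 3.789e-09 kgf (4 s.f.).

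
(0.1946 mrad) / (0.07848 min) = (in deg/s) 0.002368. Check: 1 mrad = 0.001 rad, so 0.1946 mrad = 0.1946 * 0.001 = 0.0001946 rad. 1 min = 60 s, so 0.07848 min = 0.07848 * 60 = 4.7088 s. Combine: 0.0001946 rad / 4.7088 s = 4.1326877e-05 rad/s. 1 deg/s = 0.017453293 rad/s, so 4.1326877e-05 rad/s = 4.1326877e-05 / 0.017453293 = 0.0023678557 deg/s ≈ 0.002368 deg/s (4 s.f.).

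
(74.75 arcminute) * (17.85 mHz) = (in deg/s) 0.02224. Check: 1 arcminute = 0.00029088821 rad, so 74.75 arcminute = 74.75 * 0.00029088821 = 0.021743894 rad. 1 mHz = 0.001 Hz, so 17.85 mHz = 17.85 * 0.001 = 0.01785 Hz. Combine: 0.021743894 rad * 0.01785 Hz = 0.0003881285 rad/s. 1 deg/s = 0.017453293 rad/s, so 0.0003881285 rad/s = 0.0003881285 / 0.017453293 = 0.022238125 deg/s ≈ 0.02224 deg/s (4 s.f.).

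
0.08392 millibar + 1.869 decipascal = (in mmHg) 1 millibar = 100 Pa, so 0.08392 millibar = 0.08392 * 100 = 8.392 Pa. 1 decipascal = 0.1 Pa, so 1.869 decipascal = 1.869 * 0.1 = 0.1869 Pa. Sum: 8.392 + 0.1869 = 8.5789 Pa. 1 mmHg = 133.32237 Pa, so 8.5789 Pa = 8.5789 / 133.32237 = 0.064347042 mmHg ≈ 0.06435 mmHg (4 s.f.). Final answer: 0.06435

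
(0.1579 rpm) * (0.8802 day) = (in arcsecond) 2.594e+08. Check: 1 rpm = 0.10471976 rad/s, so 0.1579 rpm = 0.1579 * 0.10471976 = 0.016535249 rad/s. 1 day = 86400 s, so 0.8802 day = 0.8802 * 86400 = 76049.28 s. Combine: 0.016535249 rad/s * 76049.28 s = 1257.4938 rad. 1 arcsecond = 4.8481368e-06 rad, so 1257.4938 rad = 1257.4938 / 4.8481368e-06 = 2.5937672e+08 arcsecond ≈ 2.594e+08 arcsecond (4 s.f.).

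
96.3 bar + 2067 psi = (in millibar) 2.388e+05. Check: 1 bar = 100000 Pa, so 96.3 bar = 96.3 * 100000 = 9630000 Pa. 1 psi = 6894.7573 Pa, so 2067 psi = 2067 * 6894.7573 = 14251463 Pa. Sum: 9630000 + 14251463 = 23881463 Pa. 1 millibar = 100 Pa, so 23881463 Pa = 23881463 / 100 = 238814.63 millibar ≈ 2.388e+05 millibar (4 s.f.).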